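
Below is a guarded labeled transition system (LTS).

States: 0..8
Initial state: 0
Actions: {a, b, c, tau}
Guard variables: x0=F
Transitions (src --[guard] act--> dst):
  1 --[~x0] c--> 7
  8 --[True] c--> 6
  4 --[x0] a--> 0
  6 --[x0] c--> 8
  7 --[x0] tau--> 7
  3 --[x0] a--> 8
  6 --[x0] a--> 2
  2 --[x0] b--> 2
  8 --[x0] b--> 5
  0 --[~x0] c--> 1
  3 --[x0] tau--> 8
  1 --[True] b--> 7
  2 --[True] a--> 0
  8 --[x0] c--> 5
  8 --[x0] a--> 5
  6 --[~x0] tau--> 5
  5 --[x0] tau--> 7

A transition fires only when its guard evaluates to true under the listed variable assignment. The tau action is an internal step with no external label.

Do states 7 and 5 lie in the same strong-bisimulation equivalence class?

Answer: BISIMILAR

Trace:
Bisimulation quotient by refinement:
  P[0] = {{0,1,2,3,4,5,6,7,8}}
  P[1] = {{0,8},{1},{2},{3,4,5,7},{6}}
  P[2] = {{0},{1},{2},{3,4,5,7},{6},{8}}
Fixed point at round 3; 6 class(es).
7∈{3,4,5,7}, 5∈{3,4,5,7}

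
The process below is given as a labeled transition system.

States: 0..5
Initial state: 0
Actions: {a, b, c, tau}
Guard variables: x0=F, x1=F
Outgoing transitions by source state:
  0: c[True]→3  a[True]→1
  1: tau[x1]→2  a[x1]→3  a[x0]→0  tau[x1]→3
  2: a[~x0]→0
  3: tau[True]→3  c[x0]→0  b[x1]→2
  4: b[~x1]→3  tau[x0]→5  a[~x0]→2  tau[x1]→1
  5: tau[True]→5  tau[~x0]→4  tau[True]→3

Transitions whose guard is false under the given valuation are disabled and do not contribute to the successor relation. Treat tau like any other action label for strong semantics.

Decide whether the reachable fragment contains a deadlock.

Answer: DEADLOCK at state 1

Analysis:
R = {0,1,3}
  0: a→1  c→3  [deg 2]
  1: ∅  [no exit]
  3: tau→3  [deg 1]
Path to 1: a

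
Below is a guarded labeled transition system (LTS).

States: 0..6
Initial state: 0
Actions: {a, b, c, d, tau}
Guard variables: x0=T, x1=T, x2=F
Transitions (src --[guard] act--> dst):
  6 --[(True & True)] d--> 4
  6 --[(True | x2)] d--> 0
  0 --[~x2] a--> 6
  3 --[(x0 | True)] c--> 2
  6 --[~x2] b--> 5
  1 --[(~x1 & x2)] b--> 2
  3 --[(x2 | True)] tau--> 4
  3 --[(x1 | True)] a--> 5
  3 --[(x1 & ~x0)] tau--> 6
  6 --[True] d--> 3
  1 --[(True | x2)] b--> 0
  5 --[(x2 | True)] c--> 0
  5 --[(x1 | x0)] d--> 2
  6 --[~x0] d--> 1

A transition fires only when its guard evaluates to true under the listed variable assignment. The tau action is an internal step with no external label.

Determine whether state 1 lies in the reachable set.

11 transition(s) survive guard evaluation.
depth 0: {0}
depth 1: {6}  now seen {0,6}
depth 2: {3,4,5}  now seen {0,3,4,5,6}
depth 3: {2}  now seen {0,2,3,4,5,6}
Reach set: {0,2,3,4,5,6}

Answer: UNREACHABLE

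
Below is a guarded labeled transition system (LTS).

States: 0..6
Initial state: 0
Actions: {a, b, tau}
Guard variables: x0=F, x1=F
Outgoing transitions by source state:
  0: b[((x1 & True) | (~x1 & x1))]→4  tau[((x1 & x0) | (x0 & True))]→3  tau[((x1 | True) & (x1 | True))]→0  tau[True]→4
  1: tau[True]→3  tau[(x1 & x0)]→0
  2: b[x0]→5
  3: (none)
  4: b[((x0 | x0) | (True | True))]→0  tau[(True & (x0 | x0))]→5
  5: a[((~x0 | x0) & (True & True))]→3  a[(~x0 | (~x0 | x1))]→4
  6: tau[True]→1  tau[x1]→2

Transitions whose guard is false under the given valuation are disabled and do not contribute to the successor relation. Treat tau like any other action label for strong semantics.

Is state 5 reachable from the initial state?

After dropping false guards: 7 live edges.
depth 0: {0}
depth 1: {4}  now seen {0,4}
R = {0,4}

Answer: UNREACHABLE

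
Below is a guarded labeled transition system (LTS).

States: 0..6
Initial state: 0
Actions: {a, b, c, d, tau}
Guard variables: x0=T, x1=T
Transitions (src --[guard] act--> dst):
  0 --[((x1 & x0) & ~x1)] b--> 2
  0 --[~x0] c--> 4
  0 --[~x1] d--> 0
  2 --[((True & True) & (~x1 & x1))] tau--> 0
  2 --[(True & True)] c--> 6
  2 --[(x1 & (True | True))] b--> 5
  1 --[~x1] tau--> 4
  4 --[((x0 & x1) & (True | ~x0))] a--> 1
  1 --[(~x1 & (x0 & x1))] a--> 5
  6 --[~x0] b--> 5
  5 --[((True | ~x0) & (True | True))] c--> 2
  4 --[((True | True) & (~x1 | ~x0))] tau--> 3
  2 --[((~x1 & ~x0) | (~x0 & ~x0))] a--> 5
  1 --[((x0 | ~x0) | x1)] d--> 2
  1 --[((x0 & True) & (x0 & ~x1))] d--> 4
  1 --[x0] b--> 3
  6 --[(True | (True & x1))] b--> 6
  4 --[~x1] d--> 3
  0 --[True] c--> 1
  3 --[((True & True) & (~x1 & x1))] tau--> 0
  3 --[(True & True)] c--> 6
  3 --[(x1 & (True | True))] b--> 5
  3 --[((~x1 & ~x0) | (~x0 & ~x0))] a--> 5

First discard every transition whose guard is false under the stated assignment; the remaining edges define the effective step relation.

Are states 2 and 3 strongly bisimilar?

Refine partition for ~:
  P[0] = {{0,1,2,3,4,5,6}}
  P[1] = {{0,5},{1},{2,3},{4},{6}}
  P[2] = {{0},{1},{2,3},{4},{5},{6}}
stable after 3 split(s): 6 block(s)
2∈{2,3}, 3∈{2,3}

Answer: BISIMILAR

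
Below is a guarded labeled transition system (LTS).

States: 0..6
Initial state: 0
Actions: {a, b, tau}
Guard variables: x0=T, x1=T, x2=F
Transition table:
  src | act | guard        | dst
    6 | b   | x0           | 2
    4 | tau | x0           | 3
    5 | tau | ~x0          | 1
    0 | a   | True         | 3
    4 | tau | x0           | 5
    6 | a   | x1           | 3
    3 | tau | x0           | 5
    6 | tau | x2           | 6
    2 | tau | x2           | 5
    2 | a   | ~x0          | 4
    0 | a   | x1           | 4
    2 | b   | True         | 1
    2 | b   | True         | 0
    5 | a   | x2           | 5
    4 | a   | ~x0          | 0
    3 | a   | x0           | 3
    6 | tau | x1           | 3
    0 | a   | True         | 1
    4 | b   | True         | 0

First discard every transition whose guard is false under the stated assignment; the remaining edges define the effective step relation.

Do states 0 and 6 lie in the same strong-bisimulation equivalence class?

Bisimulation quotient by refinement:
  P[0] = {{0,1,2,3,4,5,6}}
  P[1] = {{0},{1,5},{2},{3},{4},{6}}
6 equivalence class(es) (converged in 2)
class of 0: {0}; class of 6: {6}

Answer: NOT BISIMILAR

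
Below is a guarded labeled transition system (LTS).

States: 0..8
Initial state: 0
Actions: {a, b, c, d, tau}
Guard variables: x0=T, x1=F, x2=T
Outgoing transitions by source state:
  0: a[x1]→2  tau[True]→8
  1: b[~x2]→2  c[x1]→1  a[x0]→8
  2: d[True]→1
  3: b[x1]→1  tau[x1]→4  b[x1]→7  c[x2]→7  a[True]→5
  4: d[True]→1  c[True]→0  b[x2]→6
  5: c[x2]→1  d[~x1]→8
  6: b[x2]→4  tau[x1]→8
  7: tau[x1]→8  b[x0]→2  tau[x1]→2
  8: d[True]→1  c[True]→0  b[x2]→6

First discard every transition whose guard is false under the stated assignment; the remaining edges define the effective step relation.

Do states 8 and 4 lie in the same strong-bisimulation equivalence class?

Refine partition for ~:
  P[0] = {{0,1,2,3,4,5,6,7,8}}
  P[1] = {{0},{1},{2},{3},{4,8},{5},{6,7}}
  P[2] = {{0},{1},{2},{3},{4,8},{5},{6},{7}}
stable after 3 split(s): 8 block(s)
8∈{4,8}, 4∈{4,8}

Answer: BISIMILAR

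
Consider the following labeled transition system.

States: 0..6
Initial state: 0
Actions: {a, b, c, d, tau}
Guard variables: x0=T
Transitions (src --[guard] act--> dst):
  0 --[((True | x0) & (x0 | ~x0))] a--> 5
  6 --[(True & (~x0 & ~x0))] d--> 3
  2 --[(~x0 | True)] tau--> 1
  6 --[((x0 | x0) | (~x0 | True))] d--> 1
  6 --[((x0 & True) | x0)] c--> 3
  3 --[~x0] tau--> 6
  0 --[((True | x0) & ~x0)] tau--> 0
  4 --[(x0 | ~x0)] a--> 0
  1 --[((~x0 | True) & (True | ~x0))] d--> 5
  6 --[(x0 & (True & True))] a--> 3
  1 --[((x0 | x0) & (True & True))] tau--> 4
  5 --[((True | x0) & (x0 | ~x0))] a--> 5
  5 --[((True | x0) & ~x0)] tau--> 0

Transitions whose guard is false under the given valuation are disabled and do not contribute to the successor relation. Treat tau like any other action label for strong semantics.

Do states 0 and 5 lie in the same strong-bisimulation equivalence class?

Answer: BISIMILAR

Analysis:
Refine partition for ~:
  round 0: {{0,1,2,3,4,5,6}}
  round 1: {{0,4,5},{1},{2},{3},{6}}
5 equivalence class(es) (converged in 2)
0∈{0,4,5}, 5∈{0,4,5}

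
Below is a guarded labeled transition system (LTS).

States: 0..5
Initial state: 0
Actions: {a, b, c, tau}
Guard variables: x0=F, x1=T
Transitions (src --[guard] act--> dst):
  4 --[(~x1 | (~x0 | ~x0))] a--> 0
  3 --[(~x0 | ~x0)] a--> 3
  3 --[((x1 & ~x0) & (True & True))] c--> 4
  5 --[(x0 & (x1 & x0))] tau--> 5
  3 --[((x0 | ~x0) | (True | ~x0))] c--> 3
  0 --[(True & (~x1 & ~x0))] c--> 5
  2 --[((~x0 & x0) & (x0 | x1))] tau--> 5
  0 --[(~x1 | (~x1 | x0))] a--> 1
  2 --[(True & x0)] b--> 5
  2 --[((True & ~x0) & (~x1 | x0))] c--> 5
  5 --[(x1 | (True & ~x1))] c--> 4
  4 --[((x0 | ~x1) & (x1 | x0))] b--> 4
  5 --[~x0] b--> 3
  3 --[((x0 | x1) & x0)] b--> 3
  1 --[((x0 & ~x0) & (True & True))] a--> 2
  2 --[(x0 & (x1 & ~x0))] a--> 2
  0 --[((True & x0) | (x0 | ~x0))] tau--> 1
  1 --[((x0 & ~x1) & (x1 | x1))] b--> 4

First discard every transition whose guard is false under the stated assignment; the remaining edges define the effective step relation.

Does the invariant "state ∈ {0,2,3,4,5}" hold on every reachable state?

Answer: INVARIANT VIOLATED at state 1

Analysis:
Safe = {0,2,3,4,5}
Reachable = {0,1}
  0: ✓
  1: outside
reach 1 via tau — violates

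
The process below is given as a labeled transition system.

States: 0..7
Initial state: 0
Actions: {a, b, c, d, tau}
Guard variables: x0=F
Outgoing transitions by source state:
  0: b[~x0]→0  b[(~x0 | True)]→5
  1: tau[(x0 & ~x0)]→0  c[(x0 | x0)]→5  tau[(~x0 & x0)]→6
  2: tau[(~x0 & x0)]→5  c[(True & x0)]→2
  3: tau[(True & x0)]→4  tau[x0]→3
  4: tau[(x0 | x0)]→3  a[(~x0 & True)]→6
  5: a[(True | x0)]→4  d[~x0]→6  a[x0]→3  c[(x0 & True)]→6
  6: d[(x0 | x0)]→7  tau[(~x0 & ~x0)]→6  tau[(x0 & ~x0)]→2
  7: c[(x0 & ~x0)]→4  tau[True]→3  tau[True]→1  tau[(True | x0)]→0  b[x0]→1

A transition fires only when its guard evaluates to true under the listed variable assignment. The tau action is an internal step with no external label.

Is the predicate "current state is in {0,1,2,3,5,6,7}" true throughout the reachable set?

Inv-set: {0,1,2,3,5,6,7}
Reach set: {0,4,5,6}
  0: ok
  4: ✗ unsafe
  5: ok
  6: ok
witness against invariant: b·a → 4

Answer: INVARIANT VIOLATED at state 4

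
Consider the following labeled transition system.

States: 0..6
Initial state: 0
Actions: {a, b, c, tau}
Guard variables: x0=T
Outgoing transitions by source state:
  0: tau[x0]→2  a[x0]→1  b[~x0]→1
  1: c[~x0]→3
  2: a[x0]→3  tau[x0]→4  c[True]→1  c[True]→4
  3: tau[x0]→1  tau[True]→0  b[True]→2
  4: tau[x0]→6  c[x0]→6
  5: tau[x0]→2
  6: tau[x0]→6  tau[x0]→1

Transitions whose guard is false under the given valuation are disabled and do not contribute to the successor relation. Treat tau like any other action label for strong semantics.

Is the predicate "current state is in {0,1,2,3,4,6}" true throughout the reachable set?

Inv-set: {0,1,2,3,4,6}
R = {0,1,2,3,4,6}
  0: safe
  1: safe
  2: safe
  3: safe
  4: safe
  6: safe

Answer: INVARIANT HOLDS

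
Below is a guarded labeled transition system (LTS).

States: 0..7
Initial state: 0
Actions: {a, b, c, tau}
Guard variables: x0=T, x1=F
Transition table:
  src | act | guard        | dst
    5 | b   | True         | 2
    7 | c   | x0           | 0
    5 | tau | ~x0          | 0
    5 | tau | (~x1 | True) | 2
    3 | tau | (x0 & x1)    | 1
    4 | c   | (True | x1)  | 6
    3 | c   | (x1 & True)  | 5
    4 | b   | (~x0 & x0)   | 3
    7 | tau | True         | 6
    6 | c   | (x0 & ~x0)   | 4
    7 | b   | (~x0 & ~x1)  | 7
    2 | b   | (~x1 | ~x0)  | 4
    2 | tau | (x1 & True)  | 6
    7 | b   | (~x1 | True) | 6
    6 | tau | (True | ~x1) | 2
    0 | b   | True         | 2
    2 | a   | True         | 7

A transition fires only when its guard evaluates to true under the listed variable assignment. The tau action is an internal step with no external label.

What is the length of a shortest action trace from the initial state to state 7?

Answer: 2

Analysis:
Breadth-first toward 7:
  depth 0: {0}
  depth 1: {2}
  depth 2: {4,7}
first hit 7 at d=2 via b·a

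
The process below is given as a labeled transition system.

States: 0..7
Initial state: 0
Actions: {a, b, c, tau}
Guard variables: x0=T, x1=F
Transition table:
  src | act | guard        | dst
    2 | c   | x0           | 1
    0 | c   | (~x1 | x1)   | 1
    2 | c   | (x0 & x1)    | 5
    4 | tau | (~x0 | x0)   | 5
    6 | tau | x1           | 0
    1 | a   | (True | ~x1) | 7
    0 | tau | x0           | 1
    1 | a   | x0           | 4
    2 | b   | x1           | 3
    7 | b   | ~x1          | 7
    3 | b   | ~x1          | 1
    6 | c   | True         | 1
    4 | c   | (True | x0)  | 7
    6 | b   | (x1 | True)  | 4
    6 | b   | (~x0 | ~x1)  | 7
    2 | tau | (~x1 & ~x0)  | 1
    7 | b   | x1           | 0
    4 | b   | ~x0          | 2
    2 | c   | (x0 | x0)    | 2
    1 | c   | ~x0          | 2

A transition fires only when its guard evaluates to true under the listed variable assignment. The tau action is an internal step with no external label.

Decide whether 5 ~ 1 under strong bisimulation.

Bisimulation quotient by refinement:
  P[0] = {{0,1,2,3,4,5,6,7}}
  P[1] = {{0,4},{1},{2},{3,7},{5},{6}}
  P[2] = {{0},{1},{2},{3},{4},{5},{6},{7}}
Fixed point at round 3; 8 class(es).
[5]={5}  [1]={1}

Answer: NOT BISIMILAR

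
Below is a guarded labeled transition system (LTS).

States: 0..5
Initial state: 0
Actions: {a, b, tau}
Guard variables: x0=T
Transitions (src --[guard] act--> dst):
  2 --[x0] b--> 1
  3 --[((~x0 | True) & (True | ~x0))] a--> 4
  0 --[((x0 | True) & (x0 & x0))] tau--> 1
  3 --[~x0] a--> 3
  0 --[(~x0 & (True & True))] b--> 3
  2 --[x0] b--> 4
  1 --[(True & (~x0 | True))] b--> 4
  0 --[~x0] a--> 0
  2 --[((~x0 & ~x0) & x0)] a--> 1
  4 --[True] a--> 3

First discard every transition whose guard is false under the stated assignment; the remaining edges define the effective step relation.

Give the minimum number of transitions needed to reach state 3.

Breadth-first toward 3:
  L0 = {0}
  L1 = {1}
  L2 = {4}
  L3 = {3}
first hit 3 at d=3 via tau·b·a

Answer: 3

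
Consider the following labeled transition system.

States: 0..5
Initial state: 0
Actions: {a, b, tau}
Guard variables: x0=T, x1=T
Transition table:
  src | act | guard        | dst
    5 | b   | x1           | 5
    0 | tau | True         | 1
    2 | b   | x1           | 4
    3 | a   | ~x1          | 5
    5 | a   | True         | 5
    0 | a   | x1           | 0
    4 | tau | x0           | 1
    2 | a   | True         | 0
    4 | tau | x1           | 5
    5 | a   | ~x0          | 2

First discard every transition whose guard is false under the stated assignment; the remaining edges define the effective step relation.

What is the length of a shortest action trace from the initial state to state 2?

Answer: UNREACHABLE

Trace:
Layered search for 2:
  L0 = {0}
  L1 = {1}
2 never appears.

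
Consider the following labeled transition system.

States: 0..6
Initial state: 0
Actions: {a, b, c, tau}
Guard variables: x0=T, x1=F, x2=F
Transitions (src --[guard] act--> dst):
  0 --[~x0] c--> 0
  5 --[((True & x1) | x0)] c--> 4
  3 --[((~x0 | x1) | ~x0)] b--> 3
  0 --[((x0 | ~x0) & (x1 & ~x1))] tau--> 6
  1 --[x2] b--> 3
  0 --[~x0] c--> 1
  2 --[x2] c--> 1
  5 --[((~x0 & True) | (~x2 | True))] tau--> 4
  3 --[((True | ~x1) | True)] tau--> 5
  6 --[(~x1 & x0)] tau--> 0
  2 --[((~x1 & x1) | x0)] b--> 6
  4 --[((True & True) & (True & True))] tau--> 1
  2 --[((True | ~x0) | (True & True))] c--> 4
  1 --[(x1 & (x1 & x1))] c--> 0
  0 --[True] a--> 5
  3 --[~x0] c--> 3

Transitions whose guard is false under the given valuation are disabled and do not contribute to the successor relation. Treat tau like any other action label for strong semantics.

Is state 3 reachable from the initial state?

8 transition(s) survive guard evaluation.
L0 = {0}
L1 = {5}  total {0,5}
L2 = {4}  total {0,4,5}
L3 = {1}  total {0,1,4,5}
Reach set: {0,1,4,5}

Answer: UNREACHABLE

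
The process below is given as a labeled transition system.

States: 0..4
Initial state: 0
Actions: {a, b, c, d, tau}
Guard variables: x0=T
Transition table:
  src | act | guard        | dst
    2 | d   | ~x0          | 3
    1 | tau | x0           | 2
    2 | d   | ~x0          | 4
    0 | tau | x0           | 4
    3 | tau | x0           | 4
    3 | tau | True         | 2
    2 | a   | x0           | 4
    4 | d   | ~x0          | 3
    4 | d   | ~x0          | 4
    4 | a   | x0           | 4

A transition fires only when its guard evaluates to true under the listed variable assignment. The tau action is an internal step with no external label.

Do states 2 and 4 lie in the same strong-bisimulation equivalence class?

Compute ~ classes (split until stable):
  π0 = {{0,1,2,3,4}}
  π1 = {{0,1,3},{2,4}}
Fixed point at round 2; 2 class(es).
[2]={2,4}  [4]={2,4}

Answer: BISIMILAR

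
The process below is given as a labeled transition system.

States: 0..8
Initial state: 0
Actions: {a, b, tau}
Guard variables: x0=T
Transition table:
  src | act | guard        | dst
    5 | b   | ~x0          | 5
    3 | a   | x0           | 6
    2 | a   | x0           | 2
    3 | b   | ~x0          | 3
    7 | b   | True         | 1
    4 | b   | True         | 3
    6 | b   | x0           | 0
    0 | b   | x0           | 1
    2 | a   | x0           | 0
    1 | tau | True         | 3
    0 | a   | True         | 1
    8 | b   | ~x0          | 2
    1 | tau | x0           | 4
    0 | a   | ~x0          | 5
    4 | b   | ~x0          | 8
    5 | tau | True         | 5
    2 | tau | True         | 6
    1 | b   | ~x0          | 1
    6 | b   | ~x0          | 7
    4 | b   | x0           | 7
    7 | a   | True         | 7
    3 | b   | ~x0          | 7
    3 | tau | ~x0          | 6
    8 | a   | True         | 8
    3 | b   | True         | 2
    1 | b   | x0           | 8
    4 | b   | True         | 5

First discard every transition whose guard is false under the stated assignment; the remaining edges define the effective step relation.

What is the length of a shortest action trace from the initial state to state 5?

Layered search for 5:
  L0 = {0}
  L1 = {1}
  L2 = {3,4,8}
  L3 = {2,5,6,7}
5 enters at depth 3; path a·tau·b

Answer: 3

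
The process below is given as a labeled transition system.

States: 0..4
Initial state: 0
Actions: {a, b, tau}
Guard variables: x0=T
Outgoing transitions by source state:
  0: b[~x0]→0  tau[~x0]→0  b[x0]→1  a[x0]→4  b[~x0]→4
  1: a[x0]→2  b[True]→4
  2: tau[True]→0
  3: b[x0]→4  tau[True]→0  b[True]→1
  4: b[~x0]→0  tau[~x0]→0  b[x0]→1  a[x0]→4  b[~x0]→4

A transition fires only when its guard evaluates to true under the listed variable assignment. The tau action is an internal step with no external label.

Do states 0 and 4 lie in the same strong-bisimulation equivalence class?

Refine partition for ~:
  round 0: {{0,1,2,3,4}}
  round 1: {{0,1,4},{2},{3}}
  round 2: {{0,4},{1},{2},{3}}
Fixed point at round 3; 4 class(es).
[0]={0,4}  [4]={0,4}

Answer: BISIMILAR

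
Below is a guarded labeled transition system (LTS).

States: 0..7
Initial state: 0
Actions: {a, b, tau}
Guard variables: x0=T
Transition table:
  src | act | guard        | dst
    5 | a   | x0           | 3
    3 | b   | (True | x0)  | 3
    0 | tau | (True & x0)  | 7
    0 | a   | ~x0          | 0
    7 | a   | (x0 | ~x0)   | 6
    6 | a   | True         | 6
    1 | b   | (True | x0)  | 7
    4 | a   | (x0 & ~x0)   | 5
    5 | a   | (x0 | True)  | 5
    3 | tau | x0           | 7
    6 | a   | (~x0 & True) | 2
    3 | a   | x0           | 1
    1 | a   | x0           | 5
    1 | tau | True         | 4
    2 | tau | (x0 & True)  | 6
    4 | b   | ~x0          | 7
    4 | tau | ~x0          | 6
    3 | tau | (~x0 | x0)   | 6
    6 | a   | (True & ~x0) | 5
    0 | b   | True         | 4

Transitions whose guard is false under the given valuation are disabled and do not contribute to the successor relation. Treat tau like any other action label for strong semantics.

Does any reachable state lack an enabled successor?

Answer: DEADLOCK at state 4

Trace:
R = {0,4,6,7}
  0: b→4  tau→7  [deg 2]
  4: ∅  [deadlock]
  6: a→6  [deg 1]
  7: a→6  [deg 1]
trace reaching 4: b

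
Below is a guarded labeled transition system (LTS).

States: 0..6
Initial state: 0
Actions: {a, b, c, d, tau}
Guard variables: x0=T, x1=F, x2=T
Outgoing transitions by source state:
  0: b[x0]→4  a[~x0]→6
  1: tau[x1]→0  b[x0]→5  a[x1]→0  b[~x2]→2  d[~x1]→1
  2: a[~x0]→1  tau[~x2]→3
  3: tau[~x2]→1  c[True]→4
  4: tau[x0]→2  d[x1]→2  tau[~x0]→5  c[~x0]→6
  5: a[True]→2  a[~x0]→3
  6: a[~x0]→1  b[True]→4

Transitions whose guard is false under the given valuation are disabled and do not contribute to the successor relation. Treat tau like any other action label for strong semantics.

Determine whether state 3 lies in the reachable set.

Answer: UNREACHABLE

Working:
7 transition(s) survive guard evaluation.
Layer 0: {0}
Layer 1: {4}  total {0,4}
Layer 2: {2}  total {0,2,4}
Reach set: {0,2,4}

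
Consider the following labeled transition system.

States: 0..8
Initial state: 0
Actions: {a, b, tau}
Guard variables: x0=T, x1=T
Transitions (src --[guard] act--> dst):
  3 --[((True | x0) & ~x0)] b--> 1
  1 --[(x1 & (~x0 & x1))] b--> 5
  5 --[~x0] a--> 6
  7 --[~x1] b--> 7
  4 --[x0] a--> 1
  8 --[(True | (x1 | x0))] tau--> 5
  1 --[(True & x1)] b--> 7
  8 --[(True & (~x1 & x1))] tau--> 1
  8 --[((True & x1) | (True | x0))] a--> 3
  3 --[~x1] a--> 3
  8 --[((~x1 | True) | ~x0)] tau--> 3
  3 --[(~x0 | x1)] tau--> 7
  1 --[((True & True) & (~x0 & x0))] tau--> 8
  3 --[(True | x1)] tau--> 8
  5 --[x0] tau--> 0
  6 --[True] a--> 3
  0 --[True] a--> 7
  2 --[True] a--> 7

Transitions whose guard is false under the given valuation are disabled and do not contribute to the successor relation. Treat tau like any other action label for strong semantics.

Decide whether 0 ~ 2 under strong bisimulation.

Answer: BISIMILAR

Analysis:
Refine partition for ~:
  round 0: {{0,1,2,3,4,5,6,7,8}}
  round 1: {{0,2,4,6},{1},{3,5},{7},{8}}
  round 2: {{0,2},{1},{3},{4},{5},{6},{7},{8}}
8 equivalence class(es) (converged in 3)
0∈{0,2}, 2∈{0,2}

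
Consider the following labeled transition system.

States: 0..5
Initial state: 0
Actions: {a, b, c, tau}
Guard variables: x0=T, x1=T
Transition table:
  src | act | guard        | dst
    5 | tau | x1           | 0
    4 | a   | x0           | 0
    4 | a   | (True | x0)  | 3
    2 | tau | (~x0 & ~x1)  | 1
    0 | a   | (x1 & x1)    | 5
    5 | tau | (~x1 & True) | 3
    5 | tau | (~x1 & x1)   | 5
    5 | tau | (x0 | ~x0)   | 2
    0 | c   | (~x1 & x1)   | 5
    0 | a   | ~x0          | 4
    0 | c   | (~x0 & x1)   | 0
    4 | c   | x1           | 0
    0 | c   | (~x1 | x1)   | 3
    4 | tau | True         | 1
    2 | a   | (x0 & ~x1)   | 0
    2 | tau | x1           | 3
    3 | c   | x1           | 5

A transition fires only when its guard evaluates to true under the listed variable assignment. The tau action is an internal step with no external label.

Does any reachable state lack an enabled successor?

Reach set: {0,2,3,5}
  0: a→5  c→3  [2 exit(s)]
  2: tau→3  [1 exit(s)]
  3: c→5  [1 exit(s)]
  5: tau→0  tau→2  [2 exit(s)]

Answer: DEADLOCK-FREE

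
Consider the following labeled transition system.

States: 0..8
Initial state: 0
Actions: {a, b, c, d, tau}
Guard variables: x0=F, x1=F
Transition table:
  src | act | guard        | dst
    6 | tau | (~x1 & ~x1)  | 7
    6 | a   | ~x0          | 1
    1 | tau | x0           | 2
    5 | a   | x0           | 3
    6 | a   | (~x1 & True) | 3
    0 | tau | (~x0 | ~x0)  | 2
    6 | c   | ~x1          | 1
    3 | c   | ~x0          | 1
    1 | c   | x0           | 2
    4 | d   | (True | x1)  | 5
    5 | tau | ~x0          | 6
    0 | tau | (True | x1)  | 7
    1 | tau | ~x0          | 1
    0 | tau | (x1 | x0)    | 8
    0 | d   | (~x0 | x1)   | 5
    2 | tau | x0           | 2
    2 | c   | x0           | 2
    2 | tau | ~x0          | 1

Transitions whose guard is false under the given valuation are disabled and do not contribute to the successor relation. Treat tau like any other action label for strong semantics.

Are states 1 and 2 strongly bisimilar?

Compute ~ classes (split until stable):
  π0 = {{0,1,2,3,4,5,6,7,8}}
  π1 = {{0},{1,2,5},{3},{4},{6},{7,8}}
  π2 = {{0},{1,2},{3},{4},{5},{6},{7,8}}
Fixed point at round 3; 7 class(es).
[1]={1,2}  [2]={1,2}

Answer: BISIMILAR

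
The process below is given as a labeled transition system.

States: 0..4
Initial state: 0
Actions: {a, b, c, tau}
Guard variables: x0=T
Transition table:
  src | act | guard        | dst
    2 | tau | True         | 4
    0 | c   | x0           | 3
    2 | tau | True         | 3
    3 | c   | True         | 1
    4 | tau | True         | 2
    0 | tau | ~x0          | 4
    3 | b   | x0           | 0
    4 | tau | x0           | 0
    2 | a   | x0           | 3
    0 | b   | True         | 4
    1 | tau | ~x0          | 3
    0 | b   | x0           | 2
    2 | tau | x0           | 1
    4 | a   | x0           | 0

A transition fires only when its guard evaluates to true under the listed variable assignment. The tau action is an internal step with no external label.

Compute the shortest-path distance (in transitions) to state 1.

Answer: 2

Trace:
BFS to 1:
  Layer 0: {0}
  Layer 1: {2,3,4}
  Layer 2: {1}
first hit 1 at d=2 via b·tau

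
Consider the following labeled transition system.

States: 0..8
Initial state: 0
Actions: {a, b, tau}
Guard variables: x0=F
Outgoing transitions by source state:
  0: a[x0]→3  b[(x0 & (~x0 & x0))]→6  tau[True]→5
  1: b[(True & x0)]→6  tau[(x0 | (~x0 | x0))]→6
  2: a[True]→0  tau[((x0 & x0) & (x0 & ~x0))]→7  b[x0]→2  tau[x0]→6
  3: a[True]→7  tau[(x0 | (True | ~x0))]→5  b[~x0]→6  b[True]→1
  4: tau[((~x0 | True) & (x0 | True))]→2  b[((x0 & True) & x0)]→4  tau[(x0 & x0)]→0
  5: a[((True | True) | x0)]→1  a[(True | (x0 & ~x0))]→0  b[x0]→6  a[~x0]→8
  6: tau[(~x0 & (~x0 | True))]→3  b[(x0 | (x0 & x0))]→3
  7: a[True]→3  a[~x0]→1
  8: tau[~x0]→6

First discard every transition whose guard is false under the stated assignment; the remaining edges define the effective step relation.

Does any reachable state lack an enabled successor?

R = {0,1,3,5,6,7,8}
  0: tau→5  [1 exit(s)]
  1: tau→6  [1 exit(s)]
  3: a→7  b→1  b→6  tau→5  [4 exit(s)]
  5: a→0  a→1  a→8  [3 exit(s)]
  6: tau→3  [1 exit(s)]
  7: a→1  a→3  [2 exit(s)]
  8: tau→6  [1 exit(s)]

Answer: DEADLOCK-FREE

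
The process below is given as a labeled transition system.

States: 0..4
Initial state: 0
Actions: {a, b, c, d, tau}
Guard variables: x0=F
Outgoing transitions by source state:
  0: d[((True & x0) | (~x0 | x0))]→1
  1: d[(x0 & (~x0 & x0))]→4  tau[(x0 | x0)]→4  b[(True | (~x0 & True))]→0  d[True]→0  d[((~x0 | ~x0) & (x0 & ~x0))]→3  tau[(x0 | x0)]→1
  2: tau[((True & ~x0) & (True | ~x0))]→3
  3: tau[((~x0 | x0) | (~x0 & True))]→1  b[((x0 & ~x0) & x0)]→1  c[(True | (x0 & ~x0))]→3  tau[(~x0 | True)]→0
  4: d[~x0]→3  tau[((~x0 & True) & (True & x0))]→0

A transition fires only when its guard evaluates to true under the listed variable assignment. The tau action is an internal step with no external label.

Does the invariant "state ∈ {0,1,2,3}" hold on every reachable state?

Safe = {0,1,2,3}
Reach set: {0,1}
  0: ✓
  1: ✓

Answer: INVARIANT HOLDS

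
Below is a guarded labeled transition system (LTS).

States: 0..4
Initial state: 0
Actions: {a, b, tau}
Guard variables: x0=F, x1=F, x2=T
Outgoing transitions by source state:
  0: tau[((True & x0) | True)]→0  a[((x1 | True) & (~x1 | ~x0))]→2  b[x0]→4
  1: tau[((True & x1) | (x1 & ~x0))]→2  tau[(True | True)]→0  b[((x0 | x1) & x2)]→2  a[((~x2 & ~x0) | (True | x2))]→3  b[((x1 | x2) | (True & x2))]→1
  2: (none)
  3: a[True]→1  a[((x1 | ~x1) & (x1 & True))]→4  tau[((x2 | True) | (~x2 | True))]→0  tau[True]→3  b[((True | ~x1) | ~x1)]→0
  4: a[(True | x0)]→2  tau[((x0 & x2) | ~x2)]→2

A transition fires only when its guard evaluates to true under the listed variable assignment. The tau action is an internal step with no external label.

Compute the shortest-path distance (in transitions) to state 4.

Answer: UNREACHABLE

Working:
BFS to 4:
  Layer 0: {0}
  Layer 1: {2}
4 never appears.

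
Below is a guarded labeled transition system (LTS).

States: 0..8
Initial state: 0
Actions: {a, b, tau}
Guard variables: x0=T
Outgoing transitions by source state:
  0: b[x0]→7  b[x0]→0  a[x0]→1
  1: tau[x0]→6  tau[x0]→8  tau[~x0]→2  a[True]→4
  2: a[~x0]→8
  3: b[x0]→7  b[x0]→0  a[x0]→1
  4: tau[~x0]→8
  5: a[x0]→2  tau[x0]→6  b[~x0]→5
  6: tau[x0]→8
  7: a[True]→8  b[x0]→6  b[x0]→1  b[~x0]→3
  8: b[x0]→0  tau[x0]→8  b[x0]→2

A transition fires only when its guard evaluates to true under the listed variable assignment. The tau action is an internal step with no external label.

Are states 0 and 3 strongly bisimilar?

Compute ~ classes (split until stable):
  P[0] = {{0,1,2,3,4,5,6,7,8}}
  P[1] = {{0,3,7},{1,5},{2,4},{6},{8}}
  P[2] = {{0,3},{1},{2,4},{5},{6},{7},{8}}
7 equivalence class(es) (converged in 3)
[0]={0,3}  [3]={0,3}

Answer: BISIMILAR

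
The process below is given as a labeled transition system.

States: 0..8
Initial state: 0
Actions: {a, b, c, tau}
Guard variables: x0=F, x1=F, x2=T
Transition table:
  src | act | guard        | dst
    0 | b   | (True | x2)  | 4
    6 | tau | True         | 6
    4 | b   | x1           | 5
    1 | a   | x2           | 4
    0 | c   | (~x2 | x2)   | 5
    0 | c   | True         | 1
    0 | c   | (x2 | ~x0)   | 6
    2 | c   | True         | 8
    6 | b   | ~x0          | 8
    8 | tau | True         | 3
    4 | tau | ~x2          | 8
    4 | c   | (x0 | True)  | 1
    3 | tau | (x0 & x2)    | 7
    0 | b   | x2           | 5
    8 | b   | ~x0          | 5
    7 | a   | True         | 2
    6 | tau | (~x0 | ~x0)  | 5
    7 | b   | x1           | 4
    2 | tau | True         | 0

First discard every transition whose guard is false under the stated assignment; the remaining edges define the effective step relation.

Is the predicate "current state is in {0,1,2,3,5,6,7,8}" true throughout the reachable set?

Allowed set {0,1,2,3,5,6,7,8}
R = {0,1,3,4,5,6,8}
  0: safe
  1: safe
  3: safe
  4: outside
  5: safe
  6: safe
  8: safe
reach 4 via b — violates

Answer: INVARIANT VIOLATED at state 4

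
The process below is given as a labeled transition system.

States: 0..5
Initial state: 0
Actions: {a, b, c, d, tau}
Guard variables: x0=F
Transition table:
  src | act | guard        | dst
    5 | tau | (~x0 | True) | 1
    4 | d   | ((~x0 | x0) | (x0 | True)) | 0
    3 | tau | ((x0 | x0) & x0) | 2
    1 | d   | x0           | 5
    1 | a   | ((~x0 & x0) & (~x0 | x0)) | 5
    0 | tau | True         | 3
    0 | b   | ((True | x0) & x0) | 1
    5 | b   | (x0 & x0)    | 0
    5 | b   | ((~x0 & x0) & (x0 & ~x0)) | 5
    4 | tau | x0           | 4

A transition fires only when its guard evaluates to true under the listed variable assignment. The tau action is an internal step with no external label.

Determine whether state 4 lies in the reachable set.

Answer: UNREACHABLE

Working:
After dropping false guards: 3 live edges.
depth 0: {0}
depth 1: {3}  cumulative {0,3}
Reach set: {0,3}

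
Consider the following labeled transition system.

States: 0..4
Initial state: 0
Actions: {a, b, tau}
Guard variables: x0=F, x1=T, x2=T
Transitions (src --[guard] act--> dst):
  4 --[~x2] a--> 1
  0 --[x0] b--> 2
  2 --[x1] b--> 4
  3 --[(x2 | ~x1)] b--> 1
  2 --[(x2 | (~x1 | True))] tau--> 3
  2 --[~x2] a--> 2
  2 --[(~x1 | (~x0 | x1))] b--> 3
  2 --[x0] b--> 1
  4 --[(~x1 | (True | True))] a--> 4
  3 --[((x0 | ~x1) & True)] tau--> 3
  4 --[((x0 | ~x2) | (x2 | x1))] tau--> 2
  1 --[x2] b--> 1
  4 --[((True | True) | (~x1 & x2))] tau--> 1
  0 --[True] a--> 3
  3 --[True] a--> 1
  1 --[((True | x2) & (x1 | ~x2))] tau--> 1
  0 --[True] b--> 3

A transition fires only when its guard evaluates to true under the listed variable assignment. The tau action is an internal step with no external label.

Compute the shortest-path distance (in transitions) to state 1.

BFS to 1:
  L0 = {0}
  L1 = {3}
  L2 = {1}
first hit 1 at d=2 via a·a

Answer: 2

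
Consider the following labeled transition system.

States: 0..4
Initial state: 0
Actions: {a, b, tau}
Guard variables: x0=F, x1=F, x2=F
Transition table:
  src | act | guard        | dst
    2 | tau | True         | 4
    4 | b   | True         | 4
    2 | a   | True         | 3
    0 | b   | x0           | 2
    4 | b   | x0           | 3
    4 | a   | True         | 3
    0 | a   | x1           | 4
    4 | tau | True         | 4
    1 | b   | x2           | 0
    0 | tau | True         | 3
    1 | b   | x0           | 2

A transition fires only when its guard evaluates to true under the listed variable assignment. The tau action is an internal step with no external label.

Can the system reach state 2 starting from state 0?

Guard filter leaves 6 enabled edge(s).
Layer 0: {0}
Layer 1: {3}  cumulative {0,3}
Reachable = {0,3}

Answer: UNREACHABLE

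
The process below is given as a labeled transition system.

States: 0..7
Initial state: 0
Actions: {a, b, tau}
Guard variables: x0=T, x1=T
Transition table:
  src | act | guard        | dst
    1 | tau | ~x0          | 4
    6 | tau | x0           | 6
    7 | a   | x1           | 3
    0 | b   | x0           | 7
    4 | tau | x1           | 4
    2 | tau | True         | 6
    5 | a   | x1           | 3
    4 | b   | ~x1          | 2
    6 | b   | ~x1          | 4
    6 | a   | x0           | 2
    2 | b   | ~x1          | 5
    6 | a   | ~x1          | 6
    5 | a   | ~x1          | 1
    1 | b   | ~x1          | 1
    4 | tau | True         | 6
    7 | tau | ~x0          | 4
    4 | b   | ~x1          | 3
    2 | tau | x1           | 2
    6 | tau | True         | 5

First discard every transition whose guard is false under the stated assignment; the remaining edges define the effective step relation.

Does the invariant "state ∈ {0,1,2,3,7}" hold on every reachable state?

Answer: INVARIANT HOLDS

Trace:
Inv-set: {0,1,2,3,7}
R = {0,3,7}
  0: ok
  3: ok
  7: ok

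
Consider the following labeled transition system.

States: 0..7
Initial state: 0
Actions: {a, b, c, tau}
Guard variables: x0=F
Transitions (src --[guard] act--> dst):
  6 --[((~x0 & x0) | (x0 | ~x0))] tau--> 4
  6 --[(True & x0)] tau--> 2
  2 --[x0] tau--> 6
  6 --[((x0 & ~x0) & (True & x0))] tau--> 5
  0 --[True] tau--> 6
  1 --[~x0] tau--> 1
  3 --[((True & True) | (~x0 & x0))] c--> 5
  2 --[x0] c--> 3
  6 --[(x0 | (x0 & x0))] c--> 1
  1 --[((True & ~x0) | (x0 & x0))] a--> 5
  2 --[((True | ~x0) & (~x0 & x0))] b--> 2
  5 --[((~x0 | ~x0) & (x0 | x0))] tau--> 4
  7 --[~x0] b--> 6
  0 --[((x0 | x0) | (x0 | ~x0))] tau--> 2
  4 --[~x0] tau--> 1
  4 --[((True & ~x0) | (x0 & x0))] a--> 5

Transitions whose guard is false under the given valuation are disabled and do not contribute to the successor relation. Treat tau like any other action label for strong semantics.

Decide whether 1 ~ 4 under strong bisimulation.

Answer: BISIMILAR

Working:
Bisimulation quotient by refinement:
  P[0] = {{0,1,2,3,4,5,6,7}}
  P[1] = {{0,6},{1,4},{2,5},{3},{7}}
  P[2] = {{0},{1,4},{2,5},{3},{6},{7}}
stable after 3 split(s): 6 block(s)
1∈{1,4}, 4∈{1,4}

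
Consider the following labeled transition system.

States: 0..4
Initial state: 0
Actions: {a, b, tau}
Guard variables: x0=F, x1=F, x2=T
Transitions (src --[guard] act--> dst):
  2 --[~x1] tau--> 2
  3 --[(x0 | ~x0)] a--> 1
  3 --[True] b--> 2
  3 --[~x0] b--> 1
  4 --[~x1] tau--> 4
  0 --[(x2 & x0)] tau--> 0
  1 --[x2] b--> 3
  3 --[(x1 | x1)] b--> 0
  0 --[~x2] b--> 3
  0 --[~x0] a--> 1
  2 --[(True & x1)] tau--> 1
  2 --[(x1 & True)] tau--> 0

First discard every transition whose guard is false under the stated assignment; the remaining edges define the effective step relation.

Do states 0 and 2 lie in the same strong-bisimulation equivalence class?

Answer: NOT BISIMILAR

Analysis:
Refine partition for ~:
  round 0: {{0,1,2,3,4}}
  round 1: {{0},{1},{2,4},{3}}
stable after 2 split(s): 4 block(s)
class of 0: {0}; class of 2: {2,4}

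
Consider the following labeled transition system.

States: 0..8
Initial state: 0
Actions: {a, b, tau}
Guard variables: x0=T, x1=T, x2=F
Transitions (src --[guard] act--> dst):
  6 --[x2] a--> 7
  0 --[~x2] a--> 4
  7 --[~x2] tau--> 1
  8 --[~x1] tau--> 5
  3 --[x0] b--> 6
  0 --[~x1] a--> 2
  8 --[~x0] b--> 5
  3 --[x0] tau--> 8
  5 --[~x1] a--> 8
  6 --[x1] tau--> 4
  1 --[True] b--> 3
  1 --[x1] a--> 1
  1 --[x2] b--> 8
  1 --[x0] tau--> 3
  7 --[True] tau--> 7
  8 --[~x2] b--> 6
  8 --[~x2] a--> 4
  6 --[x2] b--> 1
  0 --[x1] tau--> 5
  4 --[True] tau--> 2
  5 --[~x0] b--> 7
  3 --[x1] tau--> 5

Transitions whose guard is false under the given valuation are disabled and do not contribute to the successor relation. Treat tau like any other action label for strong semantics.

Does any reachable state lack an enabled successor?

Answer: DEADLOCK at state 2

Trace:
Reachable = {0,2,4,5}
  0: a→4  tau→5  [deg 2]
  2: ∅  [deadlock]
  4: tau→2  [deg 1]
  5: ∅  [deadlock]
witness 2: a·tau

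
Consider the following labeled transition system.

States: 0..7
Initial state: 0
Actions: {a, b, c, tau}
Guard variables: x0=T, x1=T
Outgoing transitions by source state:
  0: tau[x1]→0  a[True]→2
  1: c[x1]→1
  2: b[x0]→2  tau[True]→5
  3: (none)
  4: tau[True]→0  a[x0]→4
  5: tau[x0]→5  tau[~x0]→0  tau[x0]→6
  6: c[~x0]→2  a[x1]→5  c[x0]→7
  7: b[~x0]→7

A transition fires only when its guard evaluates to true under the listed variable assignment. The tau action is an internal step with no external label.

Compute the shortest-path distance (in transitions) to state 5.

Layered search for 5:
  L0 = {0}
  L1 = {2}
  L2 = {5}
5 enters at depth 2; path a·tau

Answer: 2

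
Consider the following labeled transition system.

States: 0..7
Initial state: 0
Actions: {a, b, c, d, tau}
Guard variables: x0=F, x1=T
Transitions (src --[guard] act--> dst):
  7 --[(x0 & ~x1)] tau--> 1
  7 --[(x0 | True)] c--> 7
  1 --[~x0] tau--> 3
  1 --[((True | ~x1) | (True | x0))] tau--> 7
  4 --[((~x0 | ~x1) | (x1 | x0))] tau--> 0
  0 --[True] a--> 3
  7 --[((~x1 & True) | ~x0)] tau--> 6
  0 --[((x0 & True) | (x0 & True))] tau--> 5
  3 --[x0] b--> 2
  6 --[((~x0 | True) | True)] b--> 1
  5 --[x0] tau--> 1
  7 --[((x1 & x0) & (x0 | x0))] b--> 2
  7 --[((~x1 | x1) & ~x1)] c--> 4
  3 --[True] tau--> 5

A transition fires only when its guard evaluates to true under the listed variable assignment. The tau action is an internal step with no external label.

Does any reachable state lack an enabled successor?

Reach set: {0,3,5}
  0: a→3  [deg 1]
  3: tau→5  [deg 1]
  5: ∅  [no exit]
trace reaching 5: a·tau

Answer: DEADLOCK at state 5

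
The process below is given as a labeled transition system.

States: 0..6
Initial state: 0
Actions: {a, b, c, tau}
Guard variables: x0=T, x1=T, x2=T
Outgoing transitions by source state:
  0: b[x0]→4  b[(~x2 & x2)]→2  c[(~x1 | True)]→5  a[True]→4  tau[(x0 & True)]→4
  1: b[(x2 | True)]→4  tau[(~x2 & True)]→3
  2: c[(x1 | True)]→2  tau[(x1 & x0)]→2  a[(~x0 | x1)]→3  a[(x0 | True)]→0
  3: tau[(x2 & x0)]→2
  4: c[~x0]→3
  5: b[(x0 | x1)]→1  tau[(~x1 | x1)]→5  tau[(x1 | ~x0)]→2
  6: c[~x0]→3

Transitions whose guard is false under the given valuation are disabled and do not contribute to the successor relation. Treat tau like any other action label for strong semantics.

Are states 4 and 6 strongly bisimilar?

Answer: BISIMILAR

Working:
Refine partition for ~:
  P[0] = {{0,1,2,3,4,5,6}}
  P[1] = {{0},{1},{2},{3},{4,6},{5}}
6 equivalence class(es) (converged in 2)
[4]={4,6}  [6]={4,6}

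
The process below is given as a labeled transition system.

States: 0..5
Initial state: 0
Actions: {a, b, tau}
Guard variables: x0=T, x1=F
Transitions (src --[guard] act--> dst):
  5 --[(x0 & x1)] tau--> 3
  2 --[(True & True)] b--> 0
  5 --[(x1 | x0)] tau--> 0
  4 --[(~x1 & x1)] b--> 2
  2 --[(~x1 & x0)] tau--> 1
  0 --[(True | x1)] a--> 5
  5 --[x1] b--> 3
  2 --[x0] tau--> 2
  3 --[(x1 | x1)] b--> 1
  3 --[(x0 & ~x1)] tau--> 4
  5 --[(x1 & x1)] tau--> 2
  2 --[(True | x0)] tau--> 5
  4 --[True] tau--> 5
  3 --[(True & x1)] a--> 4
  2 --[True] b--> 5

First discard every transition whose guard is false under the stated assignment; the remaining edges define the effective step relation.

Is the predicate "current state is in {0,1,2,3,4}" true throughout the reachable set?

Allowed set {0,1,2,3,4}
Reachable = {0,5}
  0: ✓
  5: ✗ unsafe
reach 5 via a — violates

Answer: INVARIANT VIOLATED at state 5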